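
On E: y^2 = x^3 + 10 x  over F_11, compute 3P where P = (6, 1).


k = 3 = 11_2 (binary, LSB first: 11)
Double-and-add from P = (6, 1):
  bit 0 = 1: acc = O + (6, 1) = (6, 1)
  bit 1 = 1: acc = (6, 1) + (4, 7) = (10, 0)

3P = (10, 0)


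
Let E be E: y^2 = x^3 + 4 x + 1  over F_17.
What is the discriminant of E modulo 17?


4 a^3 + 27 b^2 = 4*4^3 + 27*1^2 = 256 + 27 = 283
Delta = -16 * (283) = -4528
Delta mod 17 = 11

Delta = 11 (mod 17)


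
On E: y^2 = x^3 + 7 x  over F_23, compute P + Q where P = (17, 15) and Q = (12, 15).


P != Q, so use the chord formula.
s = (y2 - y1) / (x2 - x1) = (0) / (18) mod 23 = 0
x3 = s^2 - x1 - x2 mod 23 = 0^2 - 17 - 12 = 17
y3 = s (x1 - x3) - y1 mod 23 = 0 * (17 - 17) - 15 = 8

P + Q = (17, 8)


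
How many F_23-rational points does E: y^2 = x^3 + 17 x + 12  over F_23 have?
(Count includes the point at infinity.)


For each x in F_23, count y with y^2 = x^3 + 17 x + 12 mod 23:
  x = 0: RHS = 12, y in [9, 14]  -> 2 point(s)
  x = 2: RHS = 8, y in [10, 13]  -> 2 point(s)
  x = 4: RHS = 6, y in [11, 12]  -> 2 point(s)
  x = 6: RHS = 8, y in [10, 13]  -> 2 point(s)
  x = 8: RHS = 16, y in [4, 19]  -> 2 point(s)
  x = 10: RHS = 9, y in [3, 20]  -> 2 point(s)
  x = 11: RHS = 12, y in [9, 14]  -> 2 point(s)
  x = 12: RHS = 12, y in [9, 14]  -> 2 point(s)
  x = 14: RHS = 4, y in [2, 21]  -> 2 point(s)
  x = 15: RHS = 8, y in [10, 13]  -> 2 point(s)
  x = 17: RHS = 16, y in [4, 19]  -> 2 point(s)
  x = 18: RHS = 9, y in [3, 20]  -> 2 point(s)
  x = 19: RHS = 18, y in [8, 15]  -> 2 point(s)
  x = 20: RHS = 3, y in [7, 16]  -> 2 point(s)
  x = 21: RHS = 16, y in [4, 19]  -> 2 point(s)
Affine points: 30. Add the point at infinity: total = 31.

#E(F_23) = 31


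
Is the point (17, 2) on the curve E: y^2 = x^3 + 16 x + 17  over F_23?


Check whether y^2 = x^3 + 16 x + 17 (mod 23) for (x, y) = (17, 2).
LHS: y^2 = 2^2 mod 23 = 4
RHS: x^3 + 16 x + 17 = 17^3 + 16*17 + 17 mod 23 = 4
LHS = RHS

Yes, on the curve


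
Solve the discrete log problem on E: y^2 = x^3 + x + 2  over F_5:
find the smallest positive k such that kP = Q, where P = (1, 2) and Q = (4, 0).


Enumerate multiples of P until we hit Q = (4, 0):
  1P = (1, 2)
  2P = (4, 0)
Match found at i = 2.

k = 2


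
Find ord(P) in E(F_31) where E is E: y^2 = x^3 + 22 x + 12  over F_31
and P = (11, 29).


Compute successive multiples of P until we hit O:
  1P = (11, 29)
  2P = (6, 9)
  3P = (30, 19)
  4P = (26, 5)
  5P = (4, 28)
  6P = (4, 3)
  7P = (26, 26)
  8P = (30, 12)
  ... (continuing to 11P)
  11P = O

ord(P) = 11


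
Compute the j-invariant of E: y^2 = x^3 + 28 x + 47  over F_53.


Delta = -16(4 a^3 + 27 b^2) mod 53 = 26
-1728 * (4 a)^3 = -1728 * (4*28)^3 mod 53 = 31
j = 31 * 26^(-1) mod 53 = 44

j = 44 (mod 53)


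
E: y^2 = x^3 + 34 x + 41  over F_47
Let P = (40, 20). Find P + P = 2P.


Doubling: s = (3 x1^2 + a) / (2 y1)
s = (3*40^2 + 34) / (2*20) mod 47 = 1
x3 = s^2 - 2 x1 mod 47 = 1^2 - 2*40 = 15
y3 = s (x1 - x3) - y1 mod 47 = 1 * (40 - 15) - 20 = 5

2P = (15, 5)


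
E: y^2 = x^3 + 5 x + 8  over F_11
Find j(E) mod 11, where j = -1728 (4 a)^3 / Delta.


Delta = -16(4 a^3 + 27 b^2) mod 11 = 3
-1728 * (4 a)^3 = -1728 * (4*5)^3 mod 11 = 8
j = 8 * 3^(-1) mod 11 = 10

j = 10 (mod 11)


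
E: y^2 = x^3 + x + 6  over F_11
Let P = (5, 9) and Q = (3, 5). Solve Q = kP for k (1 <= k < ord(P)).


Enumerate multiples of P until we hit Q = (3, 5):
  1P = (5, 9)
  2P = (10, 9)
  3P = (7, 2)
  4P = (3, 6)
  5P = (8, 3)
  6P = (2, 7)
  7P = (2, 4)
  8P = (8, 8)
  9P = (3, 5)
Match found at i = 9.

k = 9


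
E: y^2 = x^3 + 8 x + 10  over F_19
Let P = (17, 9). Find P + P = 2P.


Doubling: s = (3 x1^2 + a) / (2 y1)
s = (3*17^2 + 8) / (2*9) mod 19 = 18
x3 = s^2 - 2 x1 mod 19 = 18^2 - 2*17 = 5
y3 = s (x1 - x3) - y1 mod 19 = 18 * (17 - 5) - 9 = 17

2P = (5, 17)


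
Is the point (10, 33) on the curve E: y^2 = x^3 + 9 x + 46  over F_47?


Check whether y^2 = x^3 + 9 x + 46 (mod 47) for (x, y) = (10, 33).
LHS: y^2 = 33^2 mod 47 = 8
RHS: x^3 + 9 x + 46 = 10^3 + 9*10 + 46 mod 47 = 8
LHS = RHS

Yes, on the curve


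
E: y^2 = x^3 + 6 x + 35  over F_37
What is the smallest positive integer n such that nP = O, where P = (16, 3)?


Compute successive multiples of P until we hit O:
  1P = (16, 3)
  2P = (33, 24)
  3P = (36, 18)
  4P = (11, 10)
  5P = (9, 2)
  6P = (9, 35)
  7P = (11, 27)
  8P = (36, 19)
  ... (continuing to 11P)
  11P = O

ord(P) = 11


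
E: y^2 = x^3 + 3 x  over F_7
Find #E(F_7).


For each x in F_7, count y with y^2 = x^3 + 3 x + 0 mod 7:
  x = 0: RHS = 0, y in [0]  -> 1 point(s)
  x = 1: RHS = 4, y in [2, 5]  -> 2 point(s)
  x = 2: RHS = 0, y in [0]  -> 1 point(s)
  x = 3: RHS = 1, y in [1, 6]  -> 2 point(s)
  x = 5: RHS = 0, y in [0]  -> 1 point(s)
Affine points: 7. Add the point at infinity: total = 8.

#E(F_7) = 8


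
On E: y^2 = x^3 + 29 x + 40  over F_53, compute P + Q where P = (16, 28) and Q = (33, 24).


P != Q, so use the chord formula.
s = (y2 - y1) / (x2 - x1) = (49) / (17) mod 53 = 6
x3 = s^2 - x1 - x2 mod 53 = 6^2 - 16 - 33 = 40
y3 = s (x1 - x3) - y1 mod 53 = 6 * (16 - 40) - 28 = 40

P + Q = (40, 40)


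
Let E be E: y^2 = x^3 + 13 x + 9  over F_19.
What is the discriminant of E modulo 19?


4 a^3 + 27 b^2 = 4*13^3 + 27*9^2 = 8788 + 2187 = 10975
Delta = -16 * (10975) = -175600
Delta mod 19 = 17

Delta = 17 (mod 19)


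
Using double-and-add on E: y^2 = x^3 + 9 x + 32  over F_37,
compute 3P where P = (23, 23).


k = 3 = 11_2 (binary, LSB first: 11)
Double-and-add from P = (23, 23):
  bit 0 = 1: acc = O + (23, 23) = (23, 23)
  bit 1 = 1: acc = (23, 23) + (21, 11) = (29, 15)

3P = (29, 15)


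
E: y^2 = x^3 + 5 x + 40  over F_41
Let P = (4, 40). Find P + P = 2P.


Doubling: s = (3 x1^2 + a) / (2 y1)
s = (3*4^2 + 5) / (2*40) mod 41 = 35
x3 = s^2 - 2 x1 mod 41 = 35^2 - 2*4 = 28
y3 = s (x1 - x3) - y1 mod 41 = 35 * (4 - 28) - 40 = 22

2P = (28, 22)


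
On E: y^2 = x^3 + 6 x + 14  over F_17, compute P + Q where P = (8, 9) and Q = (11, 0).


P != Q, so use the chord formula.
s = (y2 - y1) / (x2 - x1) = (8) / (3) mod 17 = 14
x3 = s^2 - x1 - x2 mod 17 = 14^2 - 8 - 11 = 7
y3 = s (x1 - x3) - y1 mod 17 = 14 * (8 - 7) - 9 = 5

P + Q = (7, 5)


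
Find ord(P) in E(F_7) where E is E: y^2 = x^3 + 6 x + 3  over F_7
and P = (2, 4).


Compute successive multiples of P until we hit O:
  1P = (2, 4)
  2P = (5, 5)
  3P = (4, 0)
  4P = (5, 2)
  5P = (2, 3)
  6P = O

ord(P) = 6


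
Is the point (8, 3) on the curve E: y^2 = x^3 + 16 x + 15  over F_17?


Check whether y^2 = x^3 + 16 x + 15 (mod 17) for (x, y) = (8, 3).
LHS: y^2 = 3^2 mod 17 = 9
RHS: x^3 + 16 x + 15 = 8^3 + 16*8 + 15 mod 17 = 9
LHS = RHS

Yes, on the curve


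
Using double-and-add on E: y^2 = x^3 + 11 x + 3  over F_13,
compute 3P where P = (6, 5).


k = 3 = 11_2 (binary, LSB first: 11)
Double-and-add from P = (6, 5):
  bit 0 = 1: acc = O + (6, 5) = (6, 5)
  bit 1 = 1: acc = (6, 5) + (0, 4) = (11, 5)

3P = (11, 5)


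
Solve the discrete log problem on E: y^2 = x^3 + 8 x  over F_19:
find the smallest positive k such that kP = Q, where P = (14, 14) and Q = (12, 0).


Enumerate multiples of P until we hit Q = (12, 0):
  1P = (14, 14)
  2P = (16, 14)
  3P = (8, 5)
  4P = (4, 1)
  5P = (12, 0)
Match found at i = 5.

k = 5


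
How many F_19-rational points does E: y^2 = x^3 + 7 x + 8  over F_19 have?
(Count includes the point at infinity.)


For each x in F_19, count y with y^2 = x^3 + 7 x + 8 mod 19:
  x = 1: RHS = 16, y in [4, 15]  -> 2 point(s)
  x = 2: RHS = 11, y in [7, 12]  -> 2 point(s)
  x = 4: RHS = 5, y in [9, 10]  -> 2 point(s)
  x = 5: RHS = 16, y in [4, 15]  -> 2 point(s)
  x = 6: RHS = 0, y in [0]  -> 1 point(s)
  x = 7: RHS = 1, y in [1, 18]  -> 2 point(s)
  x = 8: RHS = 6, y in [5, 14]  -> 2 point(s)
  x = 13: RHS = 16, y in [4, 15]  -> 2 point(s)
  x = 14: RHS = 0, y in [0]  -> 1 point(s)
  x = 15: RHS = 11, y in [7, 12]  -> 2 point(s)
  x = 16: RHS = 17, y in [6, 13]  -> 2 point(s)
  x = 17: RHS = 5, y in [9, 10]  -> 2 point(s)
  x = 18: RHS = 0, y in [0]  -> 1 point(s)
Affine points: 23. Add the point at infinity: total = 24.

#E(F_19) = 24


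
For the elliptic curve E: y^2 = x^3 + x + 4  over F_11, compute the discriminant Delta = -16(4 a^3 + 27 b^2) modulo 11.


4 a^3 + 27 b^2 = 4*1^3 + 27*4^2 = 4 + 432 = 436
Delta = -16 * (436) = -6976
Delta mod 11 = 9

Delta = 9 (mod 11)


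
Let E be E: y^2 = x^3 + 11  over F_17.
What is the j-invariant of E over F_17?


Delta = -16(4 a^3 + 27 b^2) mod 17 = 3
-1728 * (4 a)^3 = -1728 * (4*0)^3 mod 17 = 0
j = 0 * 3^(-1) mod 17 = 0

j = 0 (mod 17)


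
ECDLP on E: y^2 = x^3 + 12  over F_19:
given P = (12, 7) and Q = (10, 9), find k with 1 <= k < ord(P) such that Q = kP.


Enumerate multiples of P until we hit Q = (10, 9):
  1P = (12, 7)
  2P = (15, 9)
  3P = (3, 18)
  4P = (13, 9)
  5P = (17, 2)
  6P = (10, 10)
  7P = (4, 0)
  8P = (10, 9)
Match found at i = 8.

k = 8


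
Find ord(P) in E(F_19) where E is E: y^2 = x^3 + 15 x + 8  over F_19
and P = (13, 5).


Compute successive multiples of P until we hit O:
  1P = (13, 5)
  2P = (13, 14)
  3P = O

ord(P) = 3


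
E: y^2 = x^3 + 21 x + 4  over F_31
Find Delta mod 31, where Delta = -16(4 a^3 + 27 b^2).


4 a^3 + 27 b^2 = 4*21^3 + 27*4^2 = 37044 + 432 = 37476
Delta = -16 * (37476) = -599616
Delta mod 31 = 17

Delta = 17 (mod 31)


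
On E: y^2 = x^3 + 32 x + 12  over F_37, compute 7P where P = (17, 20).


k = 7 = 111_2 (binary, LSB first: 111)
Double-and-add from P = (17, 20):
  bit 0 = 1: acc = O + (17, 20) = (17, 20)
  bit 1 = 1: acc = (17, 20) + (0, 30) = (11, 20)
  bit 2 = 1: acc = (11, 20) + (9, 17) = (10, 0)

7P = (10, 0)


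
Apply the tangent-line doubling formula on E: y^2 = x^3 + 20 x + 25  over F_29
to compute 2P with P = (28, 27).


Doubling: s = (3 x1^2 + a) / (2 y1)
s = (3*28^2 + 20) / (2*27) mod 29 = 16
x3 = s^2 - 2 x1 mod 29 = 16^2 - 2*28 = 26
y3 = s (x1 - x3) - y1 mod 29 = 16 * (28 - 26) - 27 = 5

2P = (26, 5)


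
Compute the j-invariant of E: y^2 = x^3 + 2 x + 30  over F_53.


Delta = -16(4 a^3 + 27 b^2) mod 53 = 26
-1728 * (4 a)^3 = -1728 * (4*2)^3 mod 53 = 46
j = 46 * 26^(-1) mod 53 = 14

j = 14 (mod 53)


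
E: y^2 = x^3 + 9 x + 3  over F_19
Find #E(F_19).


For each x in F_19, count y with y^2 = x^3 + 9 x + 3 mod 19:
  x = 3: RHS = 0, y in [0]  -> 1 point(s)
  x = 6: RHS = 7, y in [8, 11]  -> 2 point(s)
  x = 8: RHS = 17, y in [6, 13]  -> 2 point(s)
  x = 14: RHS = 4, y in [2, 17]  -> 2 point(s)
  x = 15: RHS = 17, y in [6, 13]  -> 2 point(s)
  x = 16: RHS = 6, y in [5, 14]  -> 2 point(s)
Affine points: 11. Add the point at infinity: total = 12.

#E(F_19) = 12


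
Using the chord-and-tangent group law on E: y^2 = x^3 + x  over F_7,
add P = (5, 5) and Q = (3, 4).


P != Q, so use the chord formula.
s = (y2 - y1) / (x2 - x1) = (6) / (5) mod 7 = 4
x3 = s^2 - x1 - x2 mod 7 = 4^2 - 5 - 3 = 1
y3 = s (x1 - x3) - y1 mod 7 = 4 * (5 - 1) - 5 = 4

P + Q = (1, 4)


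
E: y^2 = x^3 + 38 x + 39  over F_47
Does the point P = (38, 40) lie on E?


Check whether y^2 = x^3 + 38 x + 39 (mod 47) for (x, y) = (38, 40).
LHS: y^2 = 40^2 mod 47 = 2
RHS: x^3 + 38 x + 39 = 38^3 + 38*38 + 39 mod 47 = 2
LHS = RHS

Yes, on the curve


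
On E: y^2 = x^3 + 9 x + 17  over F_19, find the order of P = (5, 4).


Compute successive multiples of P until we hit O:
  1P = (5, 4)
  2P = (10, 10)
  3P = (10, 9)
  4P = (5, 15)
  5P = O

ord(P) = 5


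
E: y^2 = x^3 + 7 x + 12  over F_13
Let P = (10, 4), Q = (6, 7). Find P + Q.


P != Q, so use the chord formula.
s = (y2 - y1) / (x2 - x1) = (3) / (9) mod 13 = 9
x3 = s^2 - x1 - x2 mod 13 = 9^2 - 10 - 6 = 0
y3 = s (x1 - x3) - y1 mod 13 = 9 * (10 - 0) - 4 = 8

P + Q = (0, 8)


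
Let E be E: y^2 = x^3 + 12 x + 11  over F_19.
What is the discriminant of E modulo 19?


4 a^3 + 27 b^2 = 4*12^3 + 27*11^2 = 6912 + 3267 = 10179
Delta = -16 * (10179) = -162864
Delta mod 19 = 4

Delta = 4 (mod 19)


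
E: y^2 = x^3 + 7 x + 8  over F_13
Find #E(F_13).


For each x in F_13, count y with y^2 = x^3 + 7 x + 8 mod 13:
  x = 1: RHS = 3, y in [4, 9]  -> 2 point(s)
  x = 2: RHS = 4, y in [2, 11]  -> 2 point(s)
  x = 3: RHS = 4, y in [2, 11]  -> 2 point(s)
  x = 4: RHS = 9, y in [3, 10]  -> 2 point(s)
  x = 5: RHS = 12, y in [5, 8]  -> 2 point(s)
  x = 7: RHS = 10, y in [6, 7]  -> 2 point(s)
  x = 8: RHS = 4, y in [2, 11]  -> 2 point(s)
  x = 10: RHS = 12, y in [5, 8]  -> 2 point(s)
  x = 11: RHS = 12, y in [5, 8]  -> 2 point(s)
  x = 12: RHS = 0, y in [0]  -> 1 point(s)
Affine points: 19. Add the point at infinity: total = 20.

#E(F_13) = 20


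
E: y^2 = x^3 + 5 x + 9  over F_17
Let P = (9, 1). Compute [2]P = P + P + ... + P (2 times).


k = 2 = 10_2 (binary, LSB first: 01)
Double-and-add from P = (9, 1):
  bit 0 = 0: acc unchanged = O
  bit 1 = 1: acc = O + (7, 9) = (7, 9)

2P = (7, 9)


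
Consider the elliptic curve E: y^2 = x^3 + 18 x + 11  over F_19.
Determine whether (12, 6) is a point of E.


Check whether y^2 = x^3 + 18 x + 11 (mod 19) for (x, y) = (12, 6).
LHS: y^2 = 6^2 mod 19 = 17
RHS: x^3 + 18 x + 11 = 12^3 + 18*12 + 11 mod 19 = 17
LHS = RHS

Yes, on the curve


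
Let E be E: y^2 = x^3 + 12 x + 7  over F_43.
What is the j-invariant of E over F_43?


Delta = -16(4 a^3 + 27 b^2) mod 43 = 35
-1728 * (4 a)^3 = -1728 * (4*12)^3 mod 43 = 32
j = 32 * 35^(-1) mod 43 = 39

j = 39 (mod 43)


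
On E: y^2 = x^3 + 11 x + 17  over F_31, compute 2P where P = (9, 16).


Doubling: s = (3 x1^2 + a) / (2 y1)
s = (3*9^2 + 11) / (2*16) mod 31 = 6
x3 = s^2 - 2 x1 mod 31 = 6^2 - 2*9 = 18
y3 = s (x1 - x3) - y1 mod 31 = 6 * (9 - 18) - 16 = 23

2P = (18, 23)


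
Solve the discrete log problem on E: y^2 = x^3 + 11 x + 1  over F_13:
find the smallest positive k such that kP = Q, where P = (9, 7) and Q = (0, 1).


Enumerate multiples of P until we hit Q = (0, 1):
  1P = (9, 7)
  2P = (5, 8)
  3P = (8, 9)
  4P = (0, 1)
Match found at i = 4.

k = 4


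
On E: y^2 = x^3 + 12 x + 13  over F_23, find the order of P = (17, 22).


Compute successive multiples of P until we hit O:
  1P = (17, 22)
  2P = (1, 7)
  3P = (11, 21)
  4P = (11, 2)
  5P = (1, 16)
  6P = (17, 1)
  7P = O

ord(P) = 7


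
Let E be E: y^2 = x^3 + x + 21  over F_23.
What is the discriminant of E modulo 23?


4 a^3 + 27 b^2 = 4*1^3 + 27*21^2 = 4 + 11907 = 11911
Delta = -16 * (11911) = -190576
Delta mod 23 = 2

Delta = 2 (mod 23)


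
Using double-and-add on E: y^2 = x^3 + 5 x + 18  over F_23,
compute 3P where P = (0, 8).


k = 3 = 11_2 (binary, LSB first: 11)
Double-and-add from P = (0, 8):
  bit 0 = 1: acc = O + (0, 8) = (0, 8)
  bit 1 = 1: acc = (0, 8) + (16, 10) = (16, 13)

3P = (16, 13)


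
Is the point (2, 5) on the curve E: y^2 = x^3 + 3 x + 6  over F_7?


Check whether y^2 = x^3 + 3 x + 6 (mod 7) for (x, y) = (2, 5).
LHS: y^2 = 5^2 mod 7 = 4
RHS: x^3 + 3 x + 6 = 2^3 + 3*2 + 6 mod 7 = 6
LHS != RHS

No, not on the curve


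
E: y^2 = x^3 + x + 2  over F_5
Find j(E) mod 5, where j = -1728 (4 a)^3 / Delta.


Delta = -16(4 a^3 + 27 b^2) mod 5 = 3
-1728 * (4 a)^3 = -1728 * (4*1)^3 mod 5 = 3
j = 3 * 3^(-1) mod 5 = 1

j = 1 (mod 5)


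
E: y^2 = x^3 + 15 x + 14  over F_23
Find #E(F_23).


For each x in F_23, count y with y^2 = x^3 + 15 x + 14 mod 23:
  x = 2: RHS = 6, y in [11, 12]  -> 2 point(s)
  x = 4: RHS = 0, y in [0]  -> 1 point(s)
  x = 7: RHS = 2, y in [5, 18]  -> 2 point(s)
  x = 8: RHS = 2, y in [5, 18]  -> 2 point(s)
  x = 9: RHS = 4, y in [2, 21]  -> 2 point(s)
  x = 12: RHS = 13, y in [6, 17]  -> 2 point(s)
  x = 14: RHS = 1, y in [1, 22]  -> 2 point(s)
  x = 15: RHS = 3, y in [7, 16]  -> 2 point(s)
  x = 16: RHS = 3, y in [7, 16]  -> 2 point(s)
Affine points: 17. Add the point at infinity: total = 18.

#E(F_23) = 18


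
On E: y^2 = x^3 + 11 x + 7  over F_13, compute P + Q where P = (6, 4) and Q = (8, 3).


P != Q, so use the chord formula.
s = (y2 - y1) / (x2 - x1) = (12) / (2) mod 13 = 6
x3 = s^2 - x1 - x2 mod 13 = 6^2 - 6 - 8 = 9
y3 = s (x1 - x3) - y1 mod 13 = 6 * (6 - 9) - 4 = 4

P + Q = (9, 4)


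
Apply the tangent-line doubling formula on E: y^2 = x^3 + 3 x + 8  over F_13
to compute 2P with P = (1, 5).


Doubling: s = (3 x1^2 + a) / (2 y1)
s = (3*1^2 + 3) / (2*5) mod 13 = 11
x3 = s^2 - 2 x1 mod 13 = 11^2 - 2*1 = 2
y3 = s (x1 - x3) - y1 mod 13 = 11 * (1 - 2) - 5 = 10

2P = (2, 10)


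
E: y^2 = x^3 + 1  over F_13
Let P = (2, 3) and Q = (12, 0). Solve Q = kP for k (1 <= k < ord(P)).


Enumerate multiples of P until we hit Q = (12, 0):
  1P = (2, 3)
  2P = (0, 1)
  3P = (12, 0)
Match found at i = 3.

k = 3


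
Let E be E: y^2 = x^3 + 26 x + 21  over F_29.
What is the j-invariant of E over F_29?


Delta = -16(4 a^3 + 27 b^2) mod 29 = 6
-1728 * (4 a)^3 = -1728 * (4*26)^3 mod 29 = 28
j = 28 * 6^(-1) mod 29 = 24

j = 24 (mod 29)


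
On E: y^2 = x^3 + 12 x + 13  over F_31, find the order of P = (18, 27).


Compute successive multiples of P until we hit O:
  1P = (18, 27)
  2P = (27, 26)
  3P = (4, 30)
  4P = (13, 14)
  5P = (8, 30)
  6P = (24, 12)
  7P = (3, 13)
  8P = (19, 1)
  ... (continuing to 17P)
  17P = O

ord(P) = 17


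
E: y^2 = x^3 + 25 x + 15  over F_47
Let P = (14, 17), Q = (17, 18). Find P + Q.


P != Q, so use the chord formula.
s = (y2 - y1) / (x2 - x1) = (1) / (3) mod 47 = 16
x3 = s^2 - x1 - x2 mod 47 = 16^2 - 14 - 17 = 37
y3 = s (x1 - x3) - y1 mod 47 = 16 * (14 - 37) - 17 = 38

P + Q = (37, 38)


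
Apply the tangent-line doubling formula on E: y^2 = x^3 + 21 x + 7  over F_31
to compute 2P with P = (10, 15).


Doubling: s = (3 x1^2 + a) / (2 y1)
s = (3*10^2 + 21) / (2*15) mod 31 = 20
x3 = s^2 - 2 x1 mod 31 = 20^2 - 2*10 = 8
y3 = s (x1 - x3) - y1 mod 31 = 20 * (10 - 8) - 15 = 25

2P = (8, 25)


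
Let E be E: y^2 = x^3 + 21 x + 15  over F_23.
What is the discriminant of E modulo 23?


4 a^3 + 27 b^2 = 4*21^3 + 27*15^2 = 37044 + 6075 = 43119
Delta = -16 * (43119) = -689904
Delta mod 23 = 4

Delta = 4 (mod 23)


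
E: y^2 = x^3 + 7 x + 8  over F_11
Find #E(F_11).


For each x in F_11, count y with y^2 = x^3 + 7 x + 8 mod 11:
  x = 1: RHS = 5, y in [4, 7]  -> 2 point(s)
  x = 3: RHS = 1, y in [1, 10]  -> 2 point(s)
  x = 4: RHS = 1, y in [1, 10]  -> 2 point(s)
  x = 5: RHS = 3, y in [5, 6]  -> 2 point(s)
  x = 7: RHS = 4, y in [2, 9]  -> 2 point(s)
  x = 8: RHS = 4, y in [2, 9]  -> 2 point(s)
  x = 10: RHS = 0, y in [0]  -> 1 point(s)
Affine points: 13. Add the point at infinity: total = 14.

#E(F_11) = 14


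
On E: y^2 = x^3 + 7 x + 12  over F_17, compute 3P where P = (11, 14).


k = 3 = 11_2 (binary, LSB first: 11)
Double-and-add from P = (11, 14):
  bit 0 = 1: acc = O + (11, 14) = (11, 14)
  bit 1 = 1: acc = (11, 14) + (3, 14) = (3, 3)

3P = (3, 3)


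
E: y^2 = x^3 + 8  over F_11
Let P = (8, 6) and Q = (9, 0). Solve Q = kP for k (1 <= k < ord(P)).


Enumerate multiples of P until we hit Q = (9, 0):
  1P = (8, 6)
  2P = (9, 0)
Match found at i = 2.

k = 2


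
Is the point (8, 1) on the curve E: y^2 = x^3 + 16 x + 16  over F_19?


Check whether y^2 = x^3 + 16 x + 16 (mod 19) for (x, y) = (8, 1).
LHS: y^2 = 1^2 mod 19 = 1
RHS: x^3 + 16 x + 16 = 8^3 + 16*8 + 16 mod 19 = 10
LHS != RHS

No, not on the curve


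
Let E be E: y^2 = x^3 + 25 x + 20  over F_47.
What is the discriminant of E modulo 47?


4 a^3 + 27 b^2 = 4*25^3 + 27*20^2 = 62500 + 10800 = 73300
Delta = -16 * (73300) = -1172800
Delta mod 47 = 38

Delta = 38 (mod 47)


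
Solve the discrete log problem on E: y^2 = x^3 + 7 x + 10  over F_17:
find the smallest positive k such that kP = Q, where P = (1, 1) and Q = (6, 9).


Enumerate multiples of P until we hit Q = (6, 9):
  1P = (1, 1)
  2P = (6, 8)
  3P = (14, 8)
  4P = (4, 0)
  5P = (14, 9)
  6P = (6, 9)
Match found at i = 6.

k = 6


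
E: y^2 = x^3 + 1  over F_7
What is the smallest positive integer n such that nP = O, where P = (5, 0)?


Compute successive multiples of P until we hit O:
  1P = (5, 0)
  2P = O

ord(P) = 2


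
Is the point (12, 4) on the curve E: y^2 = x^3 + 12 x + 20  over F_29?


Check whether y^2 = x^3 + 12 x + 20 (mod 29) for (x, y) = (12, 4).
LHS: y^2 = 4^2 mod 29 = 16
RHS: x^3 + 12 x + 20 = 12^3 + 12*12 + 20 mod 29 = 7
LHS != RHS

No, not on the curve


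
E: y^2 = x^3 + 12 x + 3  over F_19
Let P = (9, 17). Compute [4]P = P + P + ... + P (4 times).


k = 4 = 100_2 (binary, LSB first: 001)
Double-and-add from P = (9, 17):
  bit 0 = 0: acc unchanged = O
  bit 1 = 0: acc unchanged = O
  bit 2 = 1: acc = O + (1, 15) = (1, 15)

4P = (1, 15)


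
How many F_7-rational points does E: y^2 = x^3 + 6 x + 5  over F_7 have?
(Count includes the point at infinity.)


For each x in F_7, count y with y^2 = x^3 + 6 x + 5 mod 7:
  x = 2: RHS = 4, y in [2, 5]  -> 2 point(s)
  x = 3: RHS = 1, y in [1, 6]  -> 2 point(s)
  x = 4: RHS = 2, y in [3, 4]  -> 2 point(s)
Affine points: 6. Add the point at infinity: total = 7.

#E(F_7) = 7


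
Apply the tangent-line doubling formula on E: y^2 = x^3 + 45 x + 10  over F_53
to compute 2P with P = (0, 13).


Doubling: s = (3 x1^2 + a) / (2 y1)
s = (3*0^2 + 45) / (2*13) mod 53 = 16
x3 = s^2 - 2 x1 mod 53 = 16^2 - 2*0 = 44
y3 = s (x1 - x3) - y1 mod 53 = 16 * (0 - 44) - 13 = 25

2P = (44, 25)


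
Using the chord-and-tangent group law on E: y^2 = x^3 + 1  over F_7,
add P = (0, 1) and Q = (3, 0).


P != Q, so use the chord formula.
s = (y2 - y1) / (x2 - x1) = (6) / (3) mod 7 = 2
x3 = s^2 - x1 - x2 mod 7 = 2^2 - 0 - 3 = 1
y3 = s (x1 - x3) - y1 mod 7 = 2 * (0 - 1) - 1 = 4

P + Q = (1, 4)


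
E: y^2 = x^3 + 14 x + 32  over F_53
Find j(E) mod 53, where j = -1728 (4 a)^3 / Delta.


Delta = -16(4 a^3 + 27 b^2) mod 53 = 49
-1728 * (4 a)^3 = -1728 * (4*14)^3 mod 53 = 37
j = 37 * 49^(-1) mod 53 = 4

j = 4 (mod 53)


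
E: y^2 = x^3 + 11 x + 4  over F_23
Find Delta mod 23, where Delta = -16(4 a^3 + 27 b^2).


4 a^3 + 27 b^2 = 4*11^3 + 27*4^2 = 5324 + 432 = 5756
Delta = -16 * (5756) = -92096
Delta mod 23 = 19

Delta = 19 (mod 23)


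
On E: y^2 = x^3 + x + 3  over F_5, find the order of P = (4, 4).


Compute successive multiples of P until we hit O:
  1P = (4, 4)
  2P = (1, 0)
  3P = (4, 1)
  4P = O

ord(P) = 4


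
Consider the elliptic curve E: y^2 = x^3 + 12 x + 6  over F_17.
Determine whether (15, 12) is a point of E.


Check whether y^2 = x^3 + 12 x + 6 (mod 17) for (x, y) = (15, 12).
LHS: y^2 = 12^2 mod 17 = 8
RHS: x^3 + 12 x + 6 = 15^3 + 12*15 + 6 mod 17 = 8
LHS = RHS

Yes, on the curve


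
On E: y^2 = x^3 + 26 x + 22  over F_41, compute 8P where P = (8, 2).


k = 8 = 1000_2 (binary, LSB first: 0001)
Double-and-add from P = (8, 2):
  bit 0 = 0: acc unchanged = O
  bit 1 = 0: acc unchanged = O
  bit 2 = 0: acc unchanged = O
  bit 3 = 1: acc = O + (22, 7) = (22, 7)

8P = (22, 7)


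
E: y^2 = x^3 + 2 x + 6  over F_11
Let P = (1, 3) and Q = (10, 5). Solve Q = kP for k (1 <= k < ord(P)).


Enumerate multiples of P until we hit Q = (10, 5):
  1P = (1, 3)
  2P = (10, 6)
  3P = (5, 3)
  4P = (5, 8)
  5P = (10, 5)
Match found at i = 5.

k = 5


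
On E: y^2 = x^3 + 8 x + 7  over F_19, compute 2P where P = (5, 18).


Doubling: s = (3 x1^2 + a) / (2 y1)
s = (3*5^2 + 8) / (2*18) mod 19 = 6
x3 = s^2 - 2 x1 mod 19 = 6^2 - 2*5 = 7
y3 = s (x1 - x3) - y1 mod 19 = 6 * (5 - 7) - 18 = 8

2P = (7, 8)


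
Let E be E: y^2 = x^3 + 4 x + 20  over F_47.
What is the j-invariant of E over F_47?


Delta = -16(4 a^3 + 27 b^2) mod 47 = 12
-1728 * (4 a)^3 = -1728 * (4*4)^3 mod 47 = 30
j = 30 * 12^(-1) mod 47 = 26

j = 26 (mod 47)


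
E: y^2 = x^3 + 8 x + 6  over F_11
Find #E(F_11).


For each x in F_11, count y with y^2 = x^3 + 8 x + 6 mod 11:
  x = 1: RHS = 4, y in [2, 9]  -> 2 point(s)
  x = 4: RHS = 3, y in [5, 6]  -> 2 point(s)
  x = 7: RHS = 9, y in [3, 8]  -> 2 point(s)
  x = 9: RHS = 4, y in [2, 9]  -> 2 point(s)
Affine points: 8. Add the point at infinity: total = 9.

#E(F_11) = 9


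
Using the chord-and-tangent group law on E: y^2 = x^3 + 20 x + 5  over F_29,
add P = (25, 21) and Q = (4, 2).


P != Q, so use the chord formula.
s = (y2 - y1) / (x2 - x1) = (10) / (8) mod 29 = 23
x3 = s^2 - x1 - x2 mod 29 = 23^2 - 25 - 4 = 7
y3 = s (x1 - x3) - y1 mod 29 = 23 * (25 - 7) - 21 = 16

P + Q = (7, 16)


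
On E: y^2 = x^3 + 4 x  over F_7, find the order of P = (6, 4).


Compute successive multiples of P until we hit O:
  1P = (6, 4)
  2P = (2, 3)
  3P = (3, 2)
  4P = (0, 0)
  5P = (3, 5)
  6P = (2, 4)
  7P = (6, 3)
  8P = O

ord(P) = 8


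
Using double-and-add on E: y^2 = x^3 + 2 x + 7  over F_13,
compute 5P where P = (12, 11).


k = 5 = 101_2 (binary, LSB first: 101)
Double-and-add from P = (12, 11):
  bit 0 = 1: acc = O + (12, 11) = (12, 11)
  bit 1 = 0: acc unchanged = (12, 11)
  bit 2 = 1: acc = (12, 11) + (10, 0) = (5, 8)

5P = (5, 8)


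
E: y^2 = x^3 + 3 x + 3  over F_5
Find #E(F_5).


For each x in F_5, count y with y^2 = x^3 + 3 x + 3 mod 5:
  x = 3: RHS = 4, y in [2, 3]  -> 2 point(s)
  x = 4: RHS = 4, y in [2, 3]  -> 2 point(s)
Affine points: 4. Add the point at infinity: total = 5.

#E(F_5) = 5


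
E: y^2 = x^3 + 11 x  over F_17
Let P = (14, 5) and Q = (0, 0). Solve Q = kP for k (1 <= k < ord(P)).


Enumerate multiples of P until we hit Q = (0, 0):
  1P = (14, 5)
  2P = (15, 15)
  3P = (3, 3)
  4P = (2, 8)
  5P = (0, 0)
Match found at i = 5.

k = 5


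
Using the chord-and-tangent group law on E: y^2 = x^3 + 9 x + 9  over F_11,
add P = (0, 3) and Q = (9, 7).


P != Q, so use the chord formula.
s = (y2 - y1) / (x2 - x1) = (4) / (9) mod 11 = 9
x3 = s^2 - x1 - x2 mod 11 = 9^2 - 0 - 9 = 6
y3 = s (x1 - x3) - y1 mod 11 = 9 * (0 - 6) - 3 = 9

P + Q = (6, 9)


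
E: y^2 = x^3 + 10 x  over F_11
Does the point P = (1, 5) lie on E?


Check whether y^2 = x^3 + 10 x + 0 (mod 11) for (x, y) = (1, 5).
LHS: y^2 = 5^2 mod 11 = 3
RHS: x^3 + 10 x + 0 = 1^3 + 10*1 + 0 mod 11 = 0
LHS != RHS

No, not on the curve


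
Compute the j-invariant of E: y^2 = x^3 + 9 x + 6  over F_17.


Delta = -16(4 a^3 + 27 b^2) mod 17 = 12
-1728 * (4 a)^3 = -1728 * (4*9)^3 mod 17 = 14
j = 14 * 12^(-1) mod 17 = 4

j = 4 (mod 17)


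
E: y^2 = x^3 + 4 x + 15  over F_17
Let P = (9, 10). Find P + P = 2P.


Doubling: s = (3 x1^2 + a) / (2 y1)
s = (3*9^2 + 4) / (2*10) mod 17 = 3
x3 = s^2 - 2 x1 mod 17 = 3^2 - 2*9 = 8
y3 = s (x1 - x3) - y1 mod 17 = 3 * (9 - 8) - 10 = 10

2P = (8, 10)


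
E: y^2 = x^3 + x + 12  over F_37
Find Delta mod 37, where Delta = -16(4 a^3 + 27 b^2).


4 a^3 + 27 b^2 = 4*1^3 + 27*12^2 = 4 + 3888 = 3892
Delta = -16 * (3892) = -62272
Delta mod 37 = 36

Delta = 36 (mod 37)


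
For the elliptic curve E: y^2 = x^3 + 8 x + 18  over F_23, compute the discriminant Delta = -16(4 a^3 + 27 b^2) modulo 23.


4 a^3 + 27 b^2 = 4*8^3 + 27*18^2 = 2048 + 8748 = 10796
Delta = -16 * (10796) = -172736
Delta mod 23 = 17

Delta = 17 (mod 23)


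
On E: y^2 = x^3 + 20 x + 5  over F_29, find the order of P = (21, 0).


Compute successive multiples of P until we hit O:
  1P = (21, 0)
  2P = O

ord(P) = 2


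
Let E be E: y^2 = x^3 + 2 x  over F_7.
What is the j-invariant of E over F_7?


Delta = -16(4 a^3 + 27 b^2) mod 7 = 6
-1728 * (4 a)^3 = -1728 * (4*2)^3 mod 7 = 1
j = 1 * 6^(-1) mod 7 = 6

j = 6 (mod 7)


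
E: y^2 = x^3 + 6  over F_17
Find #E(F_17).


For each x in F_17, count y with y^2 = x^3 + 0 x + 6 mod 17:
  x = 3: RHS = 16, y in [4, 13]  -> 2 point(s)
  x = 4: RHS = 2, y in [6, 11]  -> 2 point(s)
  x = 6: RHS = 1, y in [1, 16]  -> 2 point(s)
  x = 7: RHS = 9, y in [3, 14]  -> 2 point(s)
  x = 8: RHS = 8, y in [5, 12]  -> 2 point(s)
  x = 9: RHS = 4, y in [2, 15]  -> 2 point(s)
  x = 12: RHS = 0, y in [0]  -> 1 point(s)
  x = 14: RHS = 13, y in [8, 9]  -> 2 point(s)
  x = 15: RHS = 15, y in [7, 10]  -> 2 point(s)
Affine points: 17. Add the point at infinity: total = 18.

#E(F_17) = 18


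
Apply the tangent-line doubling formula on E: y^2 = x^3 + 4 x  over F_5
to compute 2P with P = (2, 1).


Doubling: s = (3 x1^2 + a) / (2 y1)
s = (3*2^2 + 4) / (2*1) mod 5 = 3
x3 = s^2 - 2 x1 mod 5 = 3^2 - 2*2 = 0
y3 = s (x1 - x3) - y1 mod 5 = 3 * (2 - 0) - 1 = 0

2P = (0, 0)


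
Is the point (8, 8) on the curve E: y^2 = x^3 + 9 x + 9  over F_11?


Check whether y^2 = x^3 + 9 x + 9 (mod 11) for (x, y) = (8, 8).
LHS: y^2 = 8^2 mod 11 = 9
RHS: x^3 + 9 x + 9 = 8^3 + 9*8 + 9 mod 11 = 10
LHS != RHS

No, not on the curve


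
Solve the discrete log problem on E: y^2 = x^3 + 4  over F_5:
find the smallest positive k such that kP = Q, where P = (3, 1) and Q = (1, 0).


Enumerate multiples of P until we hit Q = (1, 0):
  1P = (3, 1)
  2P = (0, 2)
  3P = (1, 0)
Match found at i = 3.

k = 3


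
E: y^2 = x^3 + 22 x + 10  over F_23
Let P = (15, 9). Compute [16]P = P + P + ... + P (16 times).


k = 16 = 10000_2 (binary, LSB first: 00001)
Double-and-add from P = (15, 9):
  bit 0 = 0: acc unchanged = O
  bit 1 = 0: acc unchanged = O
  bit 2 = 0: acc unchanged = O
  bit 3 = 0: acc unchanged = O
  bit 4 = 1: acc = O + (2, 4) = (2, 4)

16P = (2, 4)


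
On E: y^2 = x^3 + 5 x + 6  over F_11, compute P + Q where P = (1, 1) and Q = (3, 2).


P != Q, so use the chord formula.
s = (y2 - y1) / (x2 - x1) = (1) / (2) mod 11 = 6
x3 = s^2 - x1 - x2 mod 11 = 6^2 - 1 - 3 = 10
y3 = s (x1 - x3) - y1 mod 11 = 6 * (1 - 10) - 1 = 0

P + Q = (10, 0)


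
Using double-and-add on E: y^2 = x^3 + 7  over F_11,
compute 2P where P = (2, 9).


k = 2 = 10_2 (binary, LSB first: 01)
Double-and-add from P = (2, 9):
  bit 0 = 0: acc unchanged = O
  bit 1 = 1: acc = O + (5, 0) = (5, 0)

2P = (5, 0)


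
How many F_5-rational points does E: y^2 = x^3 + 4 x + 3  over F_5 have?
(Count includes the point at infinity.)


For each x in F_5, count y with y^2 = x^3 + 4 x + 3 mod 5:
  x = 2: RHS = 4, y in [2, 3]  -> 2 point(s)
Affine points: 2. Add the point at infinity: total = 3.

#E(F_5) = 3


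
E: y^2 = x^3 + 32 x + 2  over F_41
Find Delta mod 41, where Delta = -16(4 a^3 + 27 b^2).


4 a^3 + 27 b^2 = 4*32^3 + 27*2^2 = 131072 + 108 = 131180
Delta = -16 * (131180) = -2098880
Delta mod 41 = 33

Delta = 33 (mod 41)


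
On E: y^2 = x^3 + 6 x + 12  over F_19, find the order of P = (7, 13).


Compute successive multiples of P until we hit O:
  1P = (7, 13)
  2P = (12, 8)
  3P = (1, 0)
  4P = (12, 11)
  5P = (7, 6)
  6P = O

ord(P) = 6


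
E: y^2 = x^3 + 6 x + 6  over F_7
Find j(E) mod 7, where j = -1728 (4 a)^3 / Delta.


Delta = -16(4 a^3 + 27 b^2) mod 7 = 3
-1728 * (4 a)^3 = -1728 * (4*6)^3 mod 7 = 6
j = 6 * 3^(-1) mod 7 = 2

j = 2 (mod 7)


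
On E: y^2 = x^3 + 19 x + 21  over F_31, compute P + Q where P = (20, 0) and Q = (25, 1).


P != Q, so use the chord formula.
s = (y2 - y1) / (x2 - x1) = (1) / (5) mod 31 = 25
x3 = s^2 - x1 - x2 mod 31 = 25^2 - 20 - 25 = 22
y3 = s (x1 - x3) - y1 mod 31 = 25 * (20 - 22) - 0 = 12

P + Q = (22, 12)


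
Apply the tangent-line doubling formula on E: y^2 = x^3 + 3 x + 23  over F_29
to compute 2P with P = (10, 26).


Doubling: s = (3 x1^2 + a) / (2 y1)
s = (3*10^2 + 3) / (2*26) mod 29 = 22
x3 = s^2 - 2 x1 mod 29 = 22^2 - 2*10 = 0
y3 = s (x1 - x3) - y1 mod 29 = 22 * (10 - 0) - 26 = 20

2P = (0, 20)


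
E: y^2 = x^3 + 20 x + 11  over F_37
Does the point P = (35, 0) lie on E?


Check whether y^2 = x^3 + 20 x + 11 (mod 37) for (x, y) = (35, 0).
LHS: y^2 = 0^2 mod 37 = 0
RHS: x^3 + 20 x + 11 = 35^3 + 20*35 + 11 mod 37 = 0
LHS = RHS

Yes, on the curve


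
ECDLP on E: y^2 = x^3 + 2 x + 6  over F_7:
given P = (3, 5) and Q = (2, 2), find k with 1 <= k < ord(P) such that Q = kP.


Enumerate multiples of P until we hit Q = (2, 2):
  1P = (3, 5)
  2P = (5, 6)
  3P = (1, 3)
  4P = (4, 1)
  5P = (2, 5)
  6P = (2, 2)
Match found at i = 6.

k = 6


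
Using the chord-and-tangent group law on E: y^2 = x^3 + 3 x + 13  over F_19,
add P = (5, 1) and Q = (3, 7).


P != Q, so use the chord formula.
s = (y2 - y1) / (x2 - x1) = (6) / (17) mod 19 = 16
x3 = s^2 - x1 - x2 mod 19 = 16^2 - 5 - 3 = 1
y3 = s (x1 - x3) - y1 mod 19 = 16 * (5 - 1) - 1 = 6

P + Q = (1, 6)


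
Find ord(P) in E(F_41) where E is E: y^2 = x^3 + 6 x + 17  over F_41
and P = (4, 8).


Compute successive multiples of P until we hit O:
  1P = (4, 8)
  2P = (13, 18)
  3P = (6, 8)
  4P = (31, 33)
  5P = (14, 4)
  6P = (33, 20)
  7P = (5, 34)
  8P = (11, 15)
  ... (continuing to 39P)
  39P = O

ord(P) = 39


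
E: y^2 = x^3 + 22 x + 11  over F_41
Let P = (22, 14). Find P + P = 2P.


Doubling: s = (3 x1^2 + a) / (2 y1)
s = (3*22^2 + 22) / (2*14) mod 41 = 38
x3 = s^2 - 2 x1 mod 41 = 38^2 - 2*22 = 6
y3 = s (x1 - x3) - y1 mod 41 = 38 * (22 - 6) - 14 = 20

2P = (6, 20)


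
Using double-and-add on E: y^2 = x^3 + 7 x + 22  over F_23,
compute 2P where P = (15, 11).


k = 2 = 10_2 (binary, LSB first: 01)
Double-and-add from P = (15, 11):
  bit 0 = 0: acc unchanged = O
  bit 1 = 1: acc = O + (11, 21) = (11, 21)

2P = (11, 21)


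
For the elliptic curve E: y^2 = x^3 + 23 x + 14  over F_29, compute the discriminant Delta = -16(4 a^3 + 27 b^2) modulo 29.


4 a^3 + 27 b^2 = 4*23^3 + 27*14^2 = 48668 + 5292 = 53960
Delta = -16 * (53960) = -863360
Delta mod 29 = 28

Delta = 28 (mod 29)


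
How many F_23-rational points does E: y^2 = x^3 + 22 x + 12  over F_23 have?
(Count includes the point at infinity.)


For each x in F_23, count y with y^2 = x^3 + 22 x + 12 mod 23:
  x = 0: RHS = 12, y in [9, 14]  -> 2 point(s)
  x = 1: RHS = 12, y in [9, 14]  -> 2 point(s)
  x = 2: RHS = 18, y in [8, 15]  -> 2 point(s)
  x = 3: RHS = 13, y in [6, 17]  -> 2 point(s)
  x = 4: RHS = 3, y in [7, 16]  -> 2 point(s)
  x = 7: RHS = 3, y in [7, 16]  -> 2 point(s)
  x = 10: RHS = 13, y in [6, 17]  -> 2 point(s)
  x = 12: RHS = 3, y in [7, 16]  -> 2 point(s)
  x = 17: RHS = 9, y in [3, 20]  -> 2 point(s)
  x = 21: RHS = 6, y in [11, 12]  -> 2 point(s)
  x = 22: RHS = 12, y in [9, 14]  -> 2 point(s)
Affine points: 22. Add the point at infinity: total = 23.

#E(F_23) = 23


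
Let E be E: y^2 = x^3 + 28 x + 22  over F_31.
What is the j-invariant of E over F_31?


Delta = -16(4 a^3 + 27 b^2) mod 31 = 30
-1728 * (4 a)^3 = -1728 * (4*28)^3 mod 31 = 2
j = 2 * 30^(-1) mod 31 = 29

j = 29 (mod 31)


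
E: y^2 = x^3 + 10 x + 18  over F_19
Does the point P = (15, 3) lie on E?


Check whether y^2 = x^3 + 10 x + 18 (mod 19) for (x, y) = (15, 3).
LHS: y^2 = 3^2 mod 19 = 9
RHS: x^3 + 10 x + 18 = 15^3 + 10*15 + 18 mod 19 = 9
LHS = RHS

Yes, on the curve


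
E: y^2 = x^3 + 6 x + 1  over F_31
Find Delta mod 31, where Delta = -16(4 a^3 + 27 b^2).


4 a^3 + 27 b^2 = 4*6^3 + 27*1^2 = 864 + 27 = 891
Delta = -16 * (891) = -14256
Delta mod 31 = 4

Delta = 4 (mod 31)


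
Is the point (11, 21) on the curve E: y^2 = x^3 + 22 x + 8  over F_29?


Check whether y^2 = x^3 + 22 x + 8 (mod 29) for (x, y) = (11, 21).
LHS: y^2 = 21^2 mod 29 = 6
RHS: x^3 + 22 x + 8 = 11^3 + 22*11 + 8 mod 29 = 15
LHS != RHS

No, not on the curve


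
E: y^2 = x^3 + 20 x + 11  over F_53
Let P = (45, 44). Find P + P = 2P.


Doubling: s = (3 x1^2 + a) / (2 y1)
s = (3*45^2 + 20) / (2*44) mod 53 = 0
x3 = s^2 - 2 x1 mod 53 = 0^2 - 2*45 = 16
y3 = s (x1 - x3) - y1 mod 53 = 0 * (45 - 16) - 44 = 9

2P = (16, 9)


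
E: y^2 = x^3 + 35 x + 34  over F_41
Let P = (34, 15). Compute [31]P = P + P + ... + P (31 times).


k = 31 = 11111_2 (binary, LSB first: 11111)
Double-and-add from P = (34, 15):
  bit 0 = 1: acc = O + (34, 15) = (34, 15)
  bit 1 = 1: acc = (34, 15) + (16, 4) = (12, 3)
  bit 2 = 1: acc = (12, 3) + (18, 31) = (10, 20)
  bit 3 = 1: acc = (10, 20) + (30, 32) = (3, 17)
  bit 4 = 1: acc = (3, 17) + (27, 11) = (29, 10)

31P = (29, 10)


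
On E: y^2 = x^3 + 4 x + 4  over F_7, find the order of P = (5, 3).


Compute successive multiples of P until we hit O:
  1P = (5, 3)
  2P = (1, 3)
  3P = (1, 4)
  4P = (5, 4)
  5P = O

ord(P) = 5


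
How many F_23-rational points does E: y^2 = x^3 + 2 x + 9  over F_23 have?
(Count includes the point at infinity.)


For each x in F_23, count y with y^2 = x^3 + 2 x + 9 mod 23:
  x = 0: RHS = 9, y in [3, 20]  -> 2 point(s)
  x = 1: RHS = 12, y in [9, 14]  -> 2 point(s)
  x = 4: RHS = 12, y in [9, 14]  -> 2 point(s)
  x = 5: RHS = 6, y in [11, 12]  -> 2 point(s)
  x = 8: RHS = 8, y in [10, 13]  -> 2 point(s)
  x = 12: RHS = 13, y in [6, 17]  -> 2 point(s)
  x = 13: RHS = 1, y in [1, 22]  -> 2 point(s)
  x = 18: RHS = 12, y in [9, 14]  -> 2 point(s)
  x = 19: RHS = 6, y in [11, 12]  -> 2 point(s)
  x = 22: RHS = 6, y in [11, 12]  -> 2 point(s)
Affine points: 20. Add the point at infinity: total = 21.

#E(F_23) = 21


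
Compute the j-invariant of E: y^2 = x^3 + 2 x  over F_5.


Delta = -16(4 a^3 + 27 b^2) mod 5 = 3
-1728 * (4 a)^3 = -1728 * (4*2)^3 mod 5 = 4
j = 4 * 3^(-1) mod 5 = 3

j = 3 (mod 5)


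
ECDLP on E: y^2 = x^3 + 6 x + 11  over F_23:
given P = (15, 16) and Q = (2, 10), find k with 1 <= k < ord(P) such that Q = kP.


Enumerate multiples of P until we hit Q = (2, 10):
  1P = (15, 16)
  2P = (17, 9)
  3P = (9, 9)
  4P = (1, 8)
  5P = (20, 14)
  6P = (13, 20)
  7P = (22, 21)
  8P = (2, 13)
  9P = (10, 17)
  10P = (10, 6)
  11P = (2, 10)
Match found at i = 11.

k = 11


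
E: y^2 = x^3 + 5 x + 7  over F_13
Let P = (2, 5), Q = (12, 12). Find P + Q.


P != Q, so use the chord formula.
s = (y2 - y1) / (x2 - x1) = (7) / (10) mod 13 = 2
x3 = s^2 - x1 - x2 mod 13 = 2^2 - 2 - 12 = 3
y3 = s (x1 - x3) - y1 mod 13 = 2 * (2 - 3) - 5 = 6

P + Q = (3, 6)


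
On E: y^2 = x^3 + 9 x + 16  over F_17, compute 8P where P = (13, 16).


k = 8 = 1000_2 (binary, LSB first: 0001)
Double-and-add from P = (13, 16):
  bit 0 = 0: acc unchanged = O
  bit 1 = 0: acc unchanged = O
  bit 2 = 0: acc unchanged = O
  bit 3 = 1: acc = O + (2, 12) = (2, 12)

8P = (2, 12)


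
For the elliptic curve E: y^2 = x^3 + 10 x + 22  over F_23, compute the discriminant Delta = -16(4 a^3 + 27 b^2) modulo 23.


4 a^3 + 27 b^2 = 4*10^3 + 27*22^2 = 4000 + 13068 = 17068
Delta = -16 * (17068) = -273088
Delta mod 23 = 14

Delta = 14 (mod 23)


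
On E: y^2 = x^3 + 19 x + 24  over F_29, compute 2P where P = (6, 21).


Doubling: s = (3 x1^2 + a) / (2 y1)
s = (3*6^2 + 19) / (2*21) mod 29 = 12
x3 = s^2 - 2 x1 mod 29 = 12^2 - 2*6 = 16
y3 = s (x1 - x3) - y1 mod 29 = 12 * (6 - 16) - 21 = 4

2P = (16, 4)


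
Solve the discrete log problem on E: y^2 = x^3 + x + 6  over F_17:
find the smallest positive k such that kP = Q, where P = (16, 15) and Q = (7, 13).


Enumerate multiples of P until we hit Q = (7, 13):
  1P = (16, 15)
  2P = (3, 6)
  3P = (2, 13)
  4P = (7, 13)
Match found at i = 4.

k = 4


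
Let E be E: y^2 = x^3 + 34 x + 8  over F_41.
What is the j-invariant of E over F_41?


Delta = -16(4 a^3 + 27 b^2) mod 41 = 3
-1728 * (4 a)^3 = -1728 * (4*34)^3 mod 41 = 20
j = 20 * 3^(-1) mod 41 = 34

j = 34 (mod 41)


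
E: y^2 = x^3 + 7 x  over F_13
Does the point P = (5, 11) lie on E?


Check whether y^2 = x^3 + 7 x + 0 (mod 13) for (x, y) = (5, 11).
LHS: y^2 = 11^2 mod 13 = 4
RHS: x^3 + 7 x + 0 = 5^3 + 7*5 + 0 mod 13 = 4
LHS = RHS

Yes, on the curve


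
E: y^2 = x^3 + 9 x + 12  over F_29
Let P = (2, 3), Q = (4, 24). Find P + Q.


P != Q, so use the chord formula.
s = (y2 - y1) / (x2 - x1) = (21) / (2) mod 29 = 25
x3 = s^2 - x1 - x2 mod 29 = 25^2 - 2 - 4 = 10
y3 = s (x1 - x3) - y1 mod 29 = 25 * (2 - 10) - 3 = 0

P + Q = (10, 0)


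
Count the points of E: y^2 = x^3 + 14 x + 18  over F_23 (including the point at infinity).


For each x in F_23, count y with y^2 = x^3 + 14 x + 18 mod 23:
  x = 0: RHS = 18, y in [8, 15]  -> 2 point(s)
  x = 2: RHS = 8, y in [10, 13]  -> 2 point(s)
  x = 3: RHS = 18, y in [8, 15]  -> 2 point(s)
  x = 4: RHS = 0, y in [0]  -> 1 point(s)
  x = 5: RHS = 6, y in [11, 12]  -> 2 point(s)
  x = 10: RHS = 8, y in [10, 13]  -> 2 point(s)
  x = 11: RHS = 8, y in [10, 13]  -> 2 point(s)
  x = 19: RHS = 13, y in [6, 17]  -> 2 point(s)
  x = 20: RHS = 18, y in [8, 15]  -> 2 point(s)
  x = 22: RHS = 3, y in [7, 16]  -> 2 point(s)
Affine points: 19. Add the point at infinity: total = 20.

#E(F_23) = 20
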